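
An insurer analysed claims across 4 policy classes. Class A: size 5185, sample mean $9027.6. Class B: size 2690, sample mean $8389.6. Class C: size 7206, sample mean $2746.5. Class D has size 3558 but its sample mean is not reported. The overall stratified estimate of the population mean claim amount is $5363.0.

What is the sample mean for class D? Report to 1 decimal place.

N = 5185 + 2690 + 7206 + 3558 = 18639.
Overall total = μ·N = 5363.0·18639 = 99960957.
Subtract the known strata: 5185·9027.6 + 2690·8389.6 + 7206·2746.5 = 89167409.
Remaining total for class D: 99960957 − 89167409 = 10793548.
Divide by its size: 10793548 / 3558 = 3033.600... → 3033.6.

3033.6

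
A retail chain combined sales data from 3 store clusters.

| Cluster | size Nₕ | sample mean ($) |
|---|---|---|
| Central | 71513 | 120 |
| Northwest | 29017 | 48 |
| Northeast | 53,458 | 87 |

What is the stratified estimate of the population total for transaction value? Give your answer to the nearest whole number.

14625222

Central: 71513·120 = 8581560
Northwest: 29017·48 = 1392816
Northeast: 53458·87 = 4650846
τ̂ = Σ Nₕx̄ₕ = 14625222.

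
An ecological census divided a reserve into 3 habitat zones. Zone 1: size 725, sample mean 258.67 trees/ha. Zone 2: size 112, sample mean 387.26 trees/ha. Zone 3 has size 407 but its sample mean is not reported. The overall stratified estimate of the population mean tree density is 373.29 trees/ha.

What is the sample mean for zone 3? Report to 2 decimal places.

573.62

N = 725 + 112 + 407 = 1244.
Overall total = μ·N = 373.29·1244 = 464372.76.
Subtract the known strata: 725·258.67 + 112·387.26 = 230908.87.
Remaining total for zone 3: 464372.76 − 230908.87 = 233463.89.
Divide by its size: 233463.89 / 407 = 573.6214... → 573.62.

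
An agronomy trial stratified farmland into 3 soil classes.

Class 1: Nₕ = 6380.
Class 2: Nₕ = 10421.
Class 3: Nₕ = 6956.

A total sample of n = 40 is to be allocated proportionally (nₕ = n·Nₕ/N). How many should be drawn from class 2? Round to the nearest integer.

N = 6380 + 10421 + 6956 = 23757.
n_2 = 40·10421/23757 = 17.546... → 18.

18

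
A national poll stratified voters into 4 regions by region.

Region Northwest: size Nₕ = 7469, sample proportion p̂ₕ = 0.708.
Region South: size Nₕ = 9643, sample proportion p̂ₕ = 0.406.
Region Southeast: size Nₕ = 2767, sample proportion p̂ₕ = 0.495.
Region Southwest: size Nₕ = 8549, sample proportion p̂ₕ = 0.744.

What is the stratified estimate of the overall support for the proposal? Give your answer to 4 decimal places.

Wₕ = Nₕ/N with N = 28428: 0.2627, 0.3392, 0.0973, 0.3007.
p̂_st = 0.2627·0.708 + 0.3392·0.406 + 0.0973·0.495 + 0.3007·0.744 ≈ 0.595653... → 0.5957.

0.5957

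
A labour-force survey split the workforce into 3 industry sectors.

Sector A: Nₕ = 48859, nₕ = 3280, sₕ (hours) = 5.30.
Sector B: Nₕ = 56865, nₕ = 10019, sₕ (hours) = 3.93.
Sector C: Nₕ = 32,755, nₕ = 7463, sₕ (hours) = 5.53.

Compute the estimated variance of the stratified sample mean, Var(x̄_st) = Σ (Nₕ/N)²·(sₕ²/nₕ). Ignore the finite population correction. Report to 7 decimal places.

0.0015553

N = 138479. Term for each stratum: Wₕ²sₕ²/nₕ.
Var(x̄_st) = 0.0010661031 + 0.0002599459 + 0.0002292578 = 0.0015553068 → 0.0015553.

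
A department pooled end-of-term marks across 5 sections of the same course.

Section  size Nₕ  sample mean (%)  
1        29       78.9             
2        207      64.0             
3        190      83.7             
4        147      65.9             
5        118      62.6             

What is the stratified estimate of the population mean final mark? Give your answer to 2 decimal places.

70.21

x̄_st = (Σ Nₕx̄ₕ) / (Σ Nₕ) = (29·78.9 + 207·64.0 + 190·83.7 + 147·65.9 + 118·62.6) / 691
= 48513.2 / 691 = 70.2072... → 70.21.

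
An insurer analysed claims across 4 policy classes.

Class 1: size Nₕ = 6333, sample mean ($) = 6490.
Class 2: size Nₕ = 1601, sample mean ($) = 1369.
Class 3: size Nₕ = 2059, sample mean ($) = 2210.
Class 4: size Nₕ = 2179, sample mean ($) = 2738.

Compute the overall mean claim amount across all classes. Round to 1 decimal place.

N = 6333 + 1601 + 2059 + 2179 = 12172.
The stratified mean weights each stratum mean by its population share Nₕ/N.
Σ Nₕx̄ₕ = 6333·6490 + 1601·1369 + 2059·2210 + 2179·2738 = 41101170 + 2191769 + 4550390 + 5966102 = 53809431.
Divide by N: 53809431 / 12172 = 4420.755... → 4420.8.

4420.8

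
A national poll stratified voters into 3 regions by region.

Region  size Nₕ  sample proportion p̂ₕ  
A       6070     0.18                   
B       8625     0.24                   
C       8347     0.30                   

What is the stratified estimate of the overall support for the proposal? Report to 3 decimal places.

0.246

N = 6070 + 8625 + 8347 = 23042.
Overall proportion = Σ (Nₕ/N)·p̂ₕ.
Σ Nₕp̂ₕ = 1092.6 + 2070 + 2504.1 = 5666.7.
5666.7 / 23042 = 0.24593... → 0.246.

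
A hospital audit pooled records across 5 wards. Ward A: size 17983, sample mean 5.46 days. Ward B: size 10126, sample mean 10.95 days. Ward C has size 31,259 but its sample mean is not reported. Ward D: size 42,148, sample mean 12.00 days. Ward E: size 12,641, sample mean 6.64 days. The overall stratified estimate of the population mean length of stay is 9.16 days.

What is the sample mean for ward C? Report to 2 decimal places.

Σ Nₕx̄ₕ = N·μ, so 31259·x̄_C = 114157·9.16 − (17983·5.46 + 10126·10.95 + 42148·12.00 + 12641·6.64).
= 1045678.12 − 798779.12 = 246899.
x̄_C = 246899 / 31259 = 7.8985... → 7.90.

7.90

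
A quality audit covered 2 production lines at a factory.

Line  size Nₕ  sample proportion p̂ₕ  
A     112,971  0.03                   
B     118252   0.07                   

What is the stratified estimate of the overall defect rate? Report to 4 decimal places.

Wₕ = Nₕ/N with N = 231223: 0.4886, 0.5114.
p̂_st = 0.4886·0.03 + 0.5114·0.07 ≈ 0.050457... → 0.0505.

0.0505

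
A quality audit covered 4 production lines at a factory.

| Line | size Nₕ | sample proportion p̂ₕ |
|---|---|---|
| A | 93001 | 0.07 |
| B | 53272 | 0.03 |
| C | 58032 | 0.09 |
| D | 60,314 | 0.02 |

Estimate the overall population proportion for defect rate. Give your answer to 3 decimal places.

0.055

N = 93001 + 53272 + 58032 + 60314 = 264619.
Overall proportion = Σ (Nₕ/N)·p̂ₕ.
Σ Nₕp̂ₕ = 6510.07 + 1598.16 + 5222.88 + 1206.28 = 14537.39.
14537.39 / 264619 = 0.05494... → 0.055.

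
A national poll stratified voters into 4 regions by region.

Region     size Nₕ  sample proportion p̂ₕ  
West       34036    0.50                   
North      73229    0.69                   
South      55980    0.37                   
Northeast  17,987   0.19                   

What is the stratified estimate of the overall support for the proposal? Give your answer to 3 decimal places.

N = 34036 + 73229 + 55980 + 17987 = 181232.
Overall proportion = Σ (Nₕ/N)·p̂ₕ.
Σ Nₕp̂ₕ = 17018 + 50528.01 + 20712.6 + 3417.53 = 91676.14.
91676.14 / 181232 = 0.50585... → 0.506.

0.506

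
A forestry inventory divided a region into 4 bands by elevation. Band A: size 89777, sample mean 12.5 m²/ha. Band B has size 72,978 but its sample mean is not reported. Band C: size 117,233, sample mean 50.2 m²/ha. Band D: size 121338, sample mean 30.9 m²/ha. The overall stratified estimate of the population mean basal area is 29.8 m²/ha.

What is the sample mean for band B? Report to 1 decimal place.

Σ Nₕx̄ₕ = N·μ, so 72978·x̄_B = 401326·29.8 − (89777·12.5 + 117233·50.2 + 121338·30.9).
= 11959514.8 − 10756653.3 = 1202861.5.
x̄_B = 1202861.5 / 72978 = 16.483... → 16.5.

16.5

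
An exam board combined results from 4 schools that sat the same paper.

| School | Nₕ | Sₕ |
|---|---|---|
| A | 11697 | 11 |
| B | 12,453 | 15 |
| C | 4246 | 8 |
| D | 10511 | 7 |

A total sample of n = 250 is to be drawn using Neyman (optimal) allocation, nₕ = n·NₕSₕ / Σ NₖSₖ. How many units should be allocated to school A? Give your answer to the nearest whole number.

Σ NₕSₕ = 11697·11 + 12453·15 + 4246·8 + 10511·7 = 423007.
Share for A: 128667/423007 = 0.30417.
n_A = 250 × 0.30417 = 76.043... → 76.

76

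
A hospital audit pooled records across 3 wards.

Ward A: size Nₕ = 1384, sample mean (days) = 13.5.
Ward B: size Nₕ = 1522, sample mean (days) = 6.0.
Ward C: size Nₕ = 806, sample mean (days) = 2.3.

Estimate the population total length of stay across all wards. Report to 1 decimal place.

29669.8

Estimate total by summing Nₕ·x̄ₕ over strata.
1384·13.5 + 1522·6.0 + 806·2.3 = 18684 + 9132 + 1853.8 = 29669.8.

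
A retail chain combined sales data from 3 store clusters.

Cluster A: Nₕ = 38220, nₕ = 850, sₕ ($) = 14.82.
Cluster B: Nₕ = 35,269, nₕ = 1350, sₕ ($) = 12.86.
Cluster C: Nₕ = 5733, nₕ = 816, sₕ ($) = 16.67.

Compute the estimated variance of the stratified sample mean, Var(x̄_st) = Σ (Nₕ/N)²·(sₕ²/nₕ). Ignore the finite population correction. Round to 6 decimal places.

N = 79222. Term for each stratum: Wₕ²sₕ²/nₕ.
Var(x̄_st) = 0.060140529 + 0.024279674 + 0.001783419 = 0.086203622 → 0.086204.

0.086204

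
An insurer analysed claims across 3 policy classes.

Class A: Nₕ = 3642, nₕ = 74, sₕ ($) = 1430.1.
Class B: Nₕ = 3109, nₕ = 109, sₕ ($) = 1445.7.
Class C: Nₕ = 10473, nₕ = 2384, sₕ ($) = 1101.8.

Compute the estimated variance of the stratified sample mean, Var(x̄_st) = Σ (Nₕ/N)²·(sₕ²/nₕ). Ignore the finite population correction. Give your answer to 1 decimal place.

2048.7

N = 17224. Term for each stratum: Wₕ²sₕ²/nₕ.
Var(x̄_st) = 1235.6997 + 624.7457 + 188.2667 = 2048.7121 → 2048.7.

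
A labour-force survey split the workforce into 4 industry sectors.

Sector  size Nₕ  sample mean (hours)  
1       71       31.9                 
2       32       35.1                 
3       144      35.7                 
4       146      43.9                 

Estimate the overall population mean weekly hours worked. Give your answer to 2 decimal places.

38.01

N = 393; weights Wₕ = Nₕ/N = (0.1807, 0.0814, 0.3664, 0.3715).
x̄_st = Σ Wₕ·x̄ₕ = 0.1807·31.9 + 0.0814·35.1 + 0.3664·35.7 + 0.3715·43.9 ≈ 38.0109...
→ 38.01.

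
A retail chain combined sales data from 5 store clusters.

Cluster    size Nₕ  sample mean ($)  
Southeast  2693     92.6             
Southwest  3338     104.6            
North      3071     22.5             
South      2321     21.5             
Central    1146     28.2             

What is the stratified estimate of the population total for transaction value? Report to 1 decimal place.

Estimate total by summing Nₕ·x̄ₕ over strata.
2693·92.6 + 3338·104.6 + 3071·22.5 + 2321·21.5 + 1146·28.2 = 249371.8 + 349154.8 + 69097.5 + 49901.5 + 32317.2 = 749842.8.

749842.8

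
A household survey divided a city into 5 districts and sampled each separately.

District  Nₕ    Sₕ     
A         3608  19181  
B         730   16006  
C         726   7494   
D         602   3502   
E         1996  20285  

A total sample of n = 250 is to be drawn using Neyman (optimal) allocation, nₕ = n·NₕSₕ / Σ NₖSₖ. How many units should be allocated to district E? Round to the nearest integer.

Σ NₕSₕ = 3608·19181 + 730·16006 + 726·7494 + 602·3502 + 1996·20285 = 128927136.
Share for E: 40488860/128927136 = 0.31404.
n_E = 250 × 0.31404 = 78.511... → 79.

79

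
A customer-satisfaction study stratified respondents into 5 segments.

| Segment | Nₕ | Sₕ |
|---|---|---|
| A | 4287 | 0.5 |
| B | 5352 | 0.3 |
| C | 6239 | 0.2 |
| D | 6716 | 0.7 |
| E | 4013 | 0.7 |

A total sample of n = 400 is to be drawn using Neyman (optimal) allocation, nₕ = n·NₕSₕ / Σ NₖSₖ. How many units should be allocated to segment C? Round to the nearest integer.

40

A: NₕSₕ = 4287·0.5 = 2143.5
B: NₕSₕ = 5352·0.3 = 1605.6
C: NₕSₕ = 6239·0.2 = 1247.8
D: NₕSₕ = 6716·0.7 = 4701.2
E: NₕSₕ = 4013·0.7 = 2809.1
Σ NₕSₕ = 12507.2.
n_C = 400·1247.8/12507.2 = 39.907... → 40.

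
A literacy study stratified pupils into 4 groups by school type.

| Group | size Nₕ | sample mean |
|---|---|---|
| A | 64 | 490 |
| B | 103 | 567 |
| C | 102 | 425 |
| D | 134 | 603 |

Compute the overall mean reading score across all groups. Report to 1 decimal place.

530.8

N = 64 + 103 + 102 + 134 = 403.
Overall mean = Σ (Nₕ/N)·x̄ₕ — weight by population share, not a simple average.
Σ Nₕx̄ₕ = 64·490 + 103·567 + 102·425 + 134·603 = 31360 + 58401 + 43350 + 80802 = 213913.
Divide by N: 213913 / 403 = 530.801... → 530.8.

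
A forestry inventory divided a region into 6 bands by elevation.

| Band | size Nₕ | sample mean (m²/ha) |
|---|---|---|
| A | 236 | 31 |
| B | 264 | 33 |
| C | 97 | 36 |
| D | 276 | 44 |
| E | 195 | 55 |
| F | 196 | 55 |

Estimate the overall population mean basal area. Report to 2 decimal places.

x̄_st = (Σ Nₕx̄ₕ) / (Σ Nₕ) = (236·31 + 264·33 + 97·36 + 276·44 + 195·55 + 196·55) / 1264
= 53169 / 1264 = 42.0641... → 42.06.

42.06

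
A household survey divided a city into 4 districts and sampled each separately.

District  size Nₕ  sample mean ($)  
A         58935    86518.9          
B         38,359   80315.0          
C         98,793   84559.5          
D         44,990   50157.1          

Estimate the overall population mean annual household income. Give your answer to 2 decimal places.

77942.94

x̄_st = (Σ Nₕx̄ₕ) / (Σ Nₕ) = (58935·86518.9 + 38359·80315.0 + 98793·84559.5 + 44990·50157.1) / 241077
= 18790249069 / 241077 = 77942.9355... → 77942.94.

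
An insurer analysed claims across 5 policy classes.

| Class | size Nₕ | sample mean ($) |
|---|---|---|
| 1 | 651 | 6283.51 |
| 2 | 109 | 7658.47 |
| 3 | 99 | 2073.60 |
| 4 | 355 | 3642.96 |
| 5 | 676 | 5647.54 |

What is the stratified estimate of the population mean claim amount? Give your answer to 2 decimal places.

N = 1890; weights Wₕ = Nₕ/N = (0.3444, 0.0577, 0.0524, 0.1878, 0.3577).
x̄_st = Σ Wₕ·x̄ₕ = 0.3444·6283.51 + 0.0577·7658.47 + 0.0524·2073.60 + 0.1878·3642.96 + 0.3577·5647.54 ≈ 5418.8426...
→ 5418.84.

5418.84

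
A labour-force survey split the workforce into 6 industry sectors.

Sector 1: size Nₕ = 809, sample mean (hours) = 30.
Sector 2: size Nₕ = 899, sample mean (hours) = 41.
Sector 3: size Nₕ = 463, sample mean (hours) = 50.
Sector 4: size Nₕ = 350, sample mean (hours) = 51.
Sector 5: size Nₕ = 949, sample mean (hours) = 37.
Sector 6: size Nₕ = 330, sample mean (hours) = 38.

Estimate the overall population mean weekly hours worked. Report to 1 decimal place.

39.4

N = 3800; weights Wₕ = Nₕ/N = (0.2129, 0.2366, 0.1218, 0.0921, 0.2497, 0.0868).
x̄_st = Σ Wₕ·x̄ₕ = 0.2129·30 + 0.2366·41 + 0.1218·50 + 0.0921·51 + 0.2497·37 + 0.0868·38 ≈ 39.416...
→ 39.4.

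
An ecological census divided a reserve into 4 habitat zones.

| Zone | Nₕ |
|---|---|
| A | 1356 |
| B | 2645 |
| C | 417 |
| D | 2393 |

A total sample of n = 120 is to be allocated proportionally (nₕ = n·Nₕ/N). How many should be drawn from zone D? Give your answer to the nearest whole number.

42

Share of zone D = 2393/6811 = 0.35134.
Allocate 120 × 0.35134 = 42.161... → 42.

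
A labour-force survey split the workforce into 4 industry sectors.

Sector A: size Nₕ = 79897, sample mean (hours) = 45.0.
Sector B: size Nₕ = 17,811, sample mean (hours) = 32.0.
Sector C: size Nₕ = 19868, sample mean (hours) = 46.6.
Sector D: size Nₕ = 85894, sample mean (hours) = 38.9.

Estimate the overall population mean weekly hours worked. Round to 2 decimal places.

41.44

N = 79897 + 17811 + 19868 + 85894 = 203470.
The stratified mean weights each stratum mean by its population share Nₕ/N.
Σ Nₕx̄ₕ = 79897·45.0 + 17811·32.0 + 19868·46.6 + 85894·38.9 = 3595365 + 569952 + 925848.8 + 3341276.6 = 8432442.4.
Divide by N: 8432442.4 / 203470 = 41.4432... → 41.44.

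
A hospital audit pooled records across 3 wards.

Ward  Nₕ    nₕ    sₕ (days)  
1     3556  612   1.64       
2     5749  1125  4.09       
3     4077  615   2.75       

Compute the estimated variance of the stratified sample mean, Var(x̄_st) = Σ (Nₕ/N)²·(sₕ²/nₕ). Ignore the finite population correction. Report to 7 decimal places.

0.0041960

N = 13382. Term for each stratum: Wₕ²sₕ²/nₕ.
Var(x̄_st) = 0.0003103257 + 0.0027443321 + 0.0011413784 = 0.0041960361 → 0.0041960.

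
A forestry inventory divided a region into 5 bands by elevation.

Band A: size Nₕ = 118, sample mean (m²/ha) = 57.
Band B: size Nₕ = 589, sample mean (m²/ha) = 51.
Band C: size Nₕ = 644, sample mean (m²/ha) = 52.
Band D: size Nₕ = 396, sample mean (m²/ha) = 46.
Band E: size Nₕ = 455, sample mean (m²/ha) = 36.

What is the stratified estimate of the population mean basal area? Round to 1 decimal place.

47.6

N = 118 + 589 + 644 + 396 + 455 = 2202.
Overall mean = Σ (Nₕ/N)·x̄ₕ — weight by population share, not a simple average.
Σ Nₕx̄ₕ = 118·57 + 589·51 + 644·52 + 396·46 + 455·36 = 6726 + 30039 + 33488 + 18216 + 16380 = 104849.
Divide by N: 104849 / 2202 = 47.615... → 47.6.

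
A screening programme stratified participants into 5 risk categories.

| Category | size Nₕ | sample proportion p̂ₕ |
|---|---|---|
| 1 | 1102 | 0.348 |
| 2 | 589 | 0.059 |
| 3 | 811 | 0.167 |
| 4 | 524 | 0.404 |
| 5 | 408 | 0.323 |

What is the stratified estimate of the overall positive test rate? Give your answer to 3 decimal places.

0.261

Wₕ = Nₕ/N with N = 3434: 0.3209, 0.1715, 0.2362, 0.1526, 0.1188.
p̂_st = 0.3209·0.348 + 0.1715·0.059 + 0.2362·0.167 + 0.1526·0.404 + 0.1188·0.323 ≈ 0.26126... → 0.261.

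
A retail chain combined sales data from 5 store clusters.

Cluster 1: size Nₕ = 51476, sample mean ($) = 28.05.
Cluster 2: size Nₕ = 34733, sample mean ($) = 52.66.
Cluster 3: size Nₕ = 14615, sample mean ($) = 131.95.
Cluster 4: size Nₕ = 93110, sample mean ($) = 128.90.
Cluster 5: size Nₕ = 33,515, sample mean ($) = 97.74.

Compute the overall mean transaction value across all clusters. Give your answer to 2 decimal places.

N = 51476 + 34733 + 14615 + 93110 + 33515 = 227449.
The stratified mean weights each stratum mean by its population share Nₕ/N.
Σ Nₕx̄ₕ = 51476·28.05 + 34733·52.66 + 14615·131.95 + 93110·128.90 + 33515·97.74 = 1443901.8 + 1829039.78 + 1928449.25 + 12001879 + 3275756.1 = 20479025.93.
Divide by N: 20479025.93 / 227449 = 90.0379... → 90.04.

90.04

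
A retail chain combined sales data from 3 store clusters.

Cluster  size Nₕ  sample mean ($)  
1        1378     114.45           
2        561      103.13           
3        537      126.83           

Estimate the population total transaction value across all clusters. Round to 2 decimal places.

283675.74

1: 1378·114.45 = 157712.1
2: 561·103.13 = 57855.93
3: 537·126.83 = 68107.71
τ̂ = Σ Nₕx̄ₕ = 283675.74.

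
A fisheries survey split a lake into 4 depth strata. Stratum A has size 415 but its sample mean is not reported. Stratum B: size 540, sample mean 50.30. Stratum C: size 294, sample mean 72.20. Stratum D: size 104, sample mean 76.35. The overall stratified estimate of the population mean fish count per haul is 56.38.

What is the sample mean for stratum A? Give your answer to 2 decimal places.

48.08

Σ Nₕx̄ₕ = N·μ, so 415·x̄_A = 1353·56.38 − (540·50.30 + 294·72.20 + 104·76.35).
= 76282.14 − 56329.2 = 19952.94.
x̄_A = 19952.94 / 415 = 48.0794... → 48.08.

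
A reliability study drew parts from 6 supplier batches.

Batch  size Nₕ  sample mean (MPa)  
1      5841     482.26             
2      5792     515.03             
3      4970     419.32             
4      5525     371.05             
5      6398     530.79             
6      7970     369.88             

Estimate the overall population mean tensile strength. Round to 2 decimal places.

N = 5841 + 5792 + 4970 + 5525 + 6398 + 7970 = 36496.
Overall mean = Σ (Nₕ/N)·x̄ₕ — weight by population share, not a simple average.
Σ Nₕx̄ₕ = 5841·482.26 + 5792·515.03 + 4970·419.32 + 5525·371.05 + 6398·530.79 + 7970·369.88 = 2816880.66 + 2983053.76 + 2084020.4 + 2050051.25 + 3395994.42 + 2947943.6 = 16277944.09.
Divide by N: 16277944.09 / 36496 = 446.0199... → 446.02.

446.02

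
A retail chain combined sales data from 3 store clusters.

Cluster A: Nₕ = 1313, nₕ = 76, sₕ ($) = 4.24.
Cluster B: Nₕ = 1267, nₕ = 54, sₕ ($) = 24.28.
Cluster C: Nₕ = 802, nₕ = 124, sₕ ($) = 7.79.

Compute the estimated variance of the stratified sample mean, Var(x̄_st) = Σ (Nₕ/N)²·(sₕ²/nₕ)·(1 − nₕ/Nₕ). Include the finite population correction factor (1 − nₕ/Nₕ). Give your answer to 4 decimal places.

1.5237

N = 3382. Term for each stratum: Wₕ²sₕ²/nₕ·(1−nₕ/Nₕ).
Var(x̄_st) = 0.0335896 + 1.4668774 + 0.0232654 = 1.5237324 → 1.5237.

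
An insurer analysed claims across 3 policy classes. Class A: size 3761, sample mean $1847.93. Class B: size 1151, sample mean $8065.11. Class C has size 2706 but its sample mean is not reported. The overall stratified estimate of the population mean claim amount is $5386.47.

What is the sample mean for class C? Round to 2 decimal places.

Σ Nₕx̄ₕ = N·μ, so 2706·x̄_C = 7618·5386.47 − (3761·1847.93 + 1151·8065.11).
= 41034128.46 − 16233006.34 = 24801122.12.
x̄_C = 24801122.12 / 2706 = 9165.2336... → 9165.23.

9165.23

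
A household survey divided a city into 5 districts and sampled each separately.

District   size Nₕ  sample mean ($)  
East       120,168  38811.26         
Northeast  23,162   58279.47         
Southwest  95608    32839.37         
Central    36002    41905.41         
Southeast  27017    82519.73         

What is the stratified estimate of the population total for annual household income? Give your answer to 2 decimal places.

12891561179.01

East: 120168·38811.26 = 4663871491.68
Northeast: 23162·58279.47 = 1349869084.14
Southwest: 95608·32839.37 = 3139706486.96
Central: 36002·41905.41 = 1508678570.82
Southeast: 27017·82519.73 = 2229435545.41
τ̂ = Σ Nₕx̄ₕ = 12891561179.01.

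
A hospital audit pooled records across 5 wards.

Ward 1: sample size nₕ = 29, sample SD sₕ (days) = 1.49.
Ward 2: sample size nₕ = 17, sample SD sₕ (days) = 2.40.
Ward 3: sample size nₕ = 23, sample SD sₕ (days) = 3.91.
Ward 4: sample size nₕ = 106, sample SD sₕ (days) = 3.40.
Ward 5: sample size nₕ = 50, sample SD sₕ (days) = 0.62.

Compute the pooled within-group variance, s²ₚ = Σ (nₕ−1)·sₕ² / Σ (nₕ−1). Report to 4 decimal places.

Degrees of freedom: 28 + 16 + 22 + 105 + 49 = 220.
Σ(nₕ−1)sₕ² = 28·2.2201 + 16·5.76 + 22·15.2881 + 105·11.56 + 49·0.3844 = 1723.2966.
s²ₚ = 1723.2966 / 220 = 7.833166... → 7.8332.

7.8332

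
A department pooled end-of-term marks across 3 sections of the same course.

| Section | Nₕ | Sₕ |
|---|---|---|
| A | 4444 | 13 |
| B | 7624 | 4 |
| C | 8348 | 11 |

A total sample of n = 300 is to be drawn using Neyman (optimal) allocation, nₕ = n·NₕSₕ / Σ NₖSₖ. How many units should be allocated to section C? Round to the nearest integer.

Σ NₕSₕ = 4444·13 + 7624·4 + 8348·11 = 180096.
Share for C: 91828/180096 = 0.50988.
n_C = 300 × 0.50988 = 152.965... → 153.

153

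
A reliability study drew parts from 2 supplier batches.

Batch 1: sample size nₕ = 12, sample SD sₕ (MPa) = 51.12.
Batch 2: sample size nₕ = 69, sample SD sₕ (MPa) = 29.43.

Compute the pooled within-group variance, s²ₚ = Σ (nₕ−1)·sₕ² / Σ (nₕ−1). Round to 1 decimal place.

1109.4

1: (12−1)·51.12² = 11·2613.2544 = 28745.7984
2: (69−1)·29.43² = 68·866.1249 = 58896.4932
Numerator = 87642.2916; denominator = Σ(nₕ−1) = 79.
s²ₚ = 87642.2916/79 = 1109.396... → 1109.4.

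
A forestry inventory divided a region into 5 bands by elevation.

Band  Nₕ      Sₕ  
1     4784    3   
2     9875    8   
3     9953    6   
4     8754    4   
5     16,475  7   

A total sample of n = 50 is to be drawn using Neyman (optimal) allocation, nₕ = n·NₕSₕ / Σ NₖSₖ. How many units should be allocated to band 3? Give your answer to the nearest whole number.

1: NₕSₕ = 4784·3 = 14352
2: NₕSₕ = 9875·8 = 79000
3: NₕSₕ = 9953·6 = 59718
4: NₕSₕ = 8754·4 = 35016
5: NₕSₕ = 16475·7 = 115325
Σ NₕSₕ = 303411.
n_3 = 50·59718/303411 = 9.841... → 10.

10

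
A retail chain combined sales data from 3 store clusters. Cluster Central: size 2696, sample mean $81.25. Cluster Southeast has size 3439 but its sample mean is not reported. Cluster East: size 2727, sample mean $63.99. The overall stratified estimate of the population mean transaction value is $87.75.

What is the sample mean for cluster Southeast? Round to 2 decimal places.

N = 2696 + 3439 + 2727 = 8862.
Overall total = μ·N = 87.75·8862 = 777640.5.
Subtract the known strata: 2696·81.25 + 2727·63.99 = 393550.73.
Remaining total for cluster Southeast: 777640.5 − 393550.73 = 384089.77.
Divide by its size: 384089.77 / 3439 = 111.6865... → 111.69.

111.69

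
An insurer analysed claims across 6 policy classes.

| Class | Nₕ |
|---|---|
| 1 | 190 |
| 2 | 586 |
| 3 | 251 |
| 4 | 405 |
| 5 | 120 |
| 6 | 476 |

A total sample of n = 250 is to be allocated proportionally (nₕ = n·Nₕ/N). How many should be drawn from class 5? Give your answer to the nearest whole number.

Share of class 5 = 120/2028 = 0.05917.
Allocate 250 × 0.05917 = 14.793... → 15.

15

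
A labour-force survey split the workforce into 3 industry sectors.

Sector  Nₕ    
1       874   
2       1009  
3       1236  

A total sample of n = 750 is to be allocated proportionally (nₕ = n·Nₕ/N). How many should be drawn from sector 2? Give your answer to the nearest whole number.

243

N = 874 + 1009 + 1236 = 3119.
n_2 = 750·1009/3119 = 242.626... → 243.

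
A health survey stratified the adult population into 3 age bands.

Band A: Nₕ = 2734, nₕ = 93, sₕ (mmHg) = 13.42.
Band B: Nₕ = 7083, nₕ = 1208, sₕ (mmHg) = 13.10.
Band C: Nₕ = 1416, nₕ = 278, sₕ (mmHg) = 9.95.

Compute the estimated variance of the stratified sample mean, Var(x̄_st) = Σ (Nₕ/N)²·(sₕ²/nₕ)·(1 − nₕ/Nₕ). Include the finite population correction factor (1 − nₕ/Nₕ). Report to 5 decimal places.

N = 11233. Term for each stratum: Wₕ²sₕ²/nₕ·(1−nₕ/Nₕ).
Var(x̄_st) = 0.11081473 + 0.04684996 + 0.00454795 = 0.16221264 → 0.16221.

0.16221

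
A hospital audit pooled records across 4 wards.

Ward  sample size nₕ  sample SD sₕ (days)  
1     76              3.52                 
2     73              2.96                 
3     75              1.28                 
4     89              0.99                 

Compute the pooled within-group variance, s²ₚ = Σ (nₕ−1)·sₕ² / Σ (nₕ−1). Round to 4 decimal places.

5.7204

Degrees of freedom: 75 + 72 + 74 + 88 = 309.
Σ(nₕ−1)sₕ² = 75·12.3904 + 72·8.7616 + 74·1.6384 + 88·0.9801 = 1767.6056.
s²ₚ = 1767.6056 / 309 = 5.720406... → 5.7204.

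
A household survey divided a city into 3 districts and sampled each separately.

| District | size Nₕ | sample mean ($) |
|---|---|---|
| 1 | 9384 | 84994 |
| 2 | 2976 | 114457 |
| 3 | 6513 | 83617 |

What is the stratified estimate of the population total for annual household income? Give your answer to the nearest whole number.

1682805249

Estimate total by summing Nₕ·x̄ₕ over strata.
9384·84994 + 2976·114457 + 6513·83617 = 797583696 + 340624032 + 544597521 = 1682805249.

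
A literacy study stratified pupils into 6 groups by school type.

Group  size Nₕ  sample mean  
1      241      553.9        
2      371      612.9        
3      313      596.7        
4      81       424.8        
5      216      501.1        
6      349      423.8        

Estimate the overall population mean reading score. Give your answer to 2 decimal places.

533.54

N = 1571; weights Wₕ = Nₕ/N = (0.1534, 0.2362, 0.1992, 0.0516, 0.1375, 0.2222).
x̄_st = Σ Wₕ·x̄ₕ = 0.1534·553.9 + 0.2362·612.9 + 0.1992·596.7 + 0.0516·424.8 + 0.1375·501.1 + 0.2222·423.8 ≈ 533.5426...
→ 533.54.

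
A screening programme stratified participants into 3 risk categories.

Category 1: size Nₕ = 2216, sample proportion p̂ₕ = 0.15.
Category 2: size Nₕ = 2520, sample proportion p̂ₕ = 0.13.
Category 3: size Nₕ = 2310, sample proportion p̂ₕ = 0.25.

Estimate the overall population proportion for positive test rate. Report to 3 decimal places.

Wₕ = Nₕ/N with N = 7046: 0.3145, 0.3576, 0.3278.
p̂_st = 0.3145·0.15 + 0.3576·0.13 + 0.3278·0.25 ≈ 0.17563... → 0.176.

0.176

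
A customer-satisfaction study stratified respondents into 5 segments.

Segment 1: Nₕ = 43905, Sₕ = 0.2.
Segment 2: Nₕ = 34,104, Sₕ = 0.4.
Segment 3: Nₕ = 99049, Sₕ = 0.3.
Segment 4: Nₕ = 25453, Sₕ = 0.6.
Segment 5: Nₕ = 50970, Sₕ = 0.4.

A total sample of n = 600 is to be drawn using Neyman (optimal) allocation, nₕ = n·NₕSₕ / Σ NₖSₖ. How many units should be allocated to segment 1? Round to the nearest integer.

Σ NₕSₕ = 43905·0.2 + 34104·0.4 + 99049·0.3 + 25453·0.6 + 50970·0.4 = 87797.1.
Share for 1: 8781/87797.1 = 0.10001.
n_1 = 600 × 0.10001 = 60.009... → 60.

60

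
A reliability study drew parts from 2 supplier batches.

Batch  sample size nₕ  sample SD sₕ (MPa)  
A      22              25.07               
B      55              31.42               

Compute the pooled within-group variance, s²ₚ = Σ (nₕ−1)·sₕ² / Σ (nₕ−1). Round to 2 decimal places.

Degrees of freedom: 21 + 54 = 75.
Σ(nₕ−1)sₕ² = 21·628.5049 + 54·987.2164 = 66508.2885.
s²ₚ = 66508.2885 / 75 = 886.7772... → 886.78.

886.78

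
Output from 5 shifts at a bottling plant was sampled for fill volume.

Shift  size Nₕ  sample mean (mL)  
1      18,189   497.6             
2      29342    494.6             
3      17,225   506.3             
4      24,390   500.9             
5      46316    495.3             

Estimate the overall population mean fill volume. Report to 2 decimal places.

N = 135462; weights Wₕ = Nₕ/N = (0.1343, 0.2166, 0.1272, 0.1801, 0.3419).
x̄_st = Σ Wₕ·x̄ₕ = 0.1343·497.6 + 0.2166·494.6 + 0.1272·506.3 + 0.1801·500.9 + 0.3419·495.3 ≈ 497.8642...
→ 497.86.

497.86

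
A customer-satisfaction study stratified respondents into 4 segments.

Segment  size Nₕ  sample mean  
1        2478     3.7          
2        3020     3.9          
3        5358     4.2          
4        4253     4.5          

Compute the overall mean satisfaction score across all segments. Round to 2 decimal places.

x̄_st = (Σ Nₕx̄ₕ) / (Σ Nₕ) = (2478·3.7 + 3020·3.9 + 5358·4.2 + 4253·4.5) / 15109
= 62588.7 / 15109 = 4.1425... → 4.14.

4.14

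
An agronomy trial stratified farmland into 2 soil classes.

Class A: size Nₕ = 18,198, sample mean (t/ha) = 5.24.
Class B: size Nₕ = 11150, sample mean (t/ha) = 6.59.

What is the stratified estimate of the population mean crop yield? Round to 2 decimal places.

N = 29348; weights Wₕ = Nₕ/N = (0.6201, 0.3799).
x̄_st = Σ Wₕ·x̄ₕ = 0.6201·5.24 + 0.3799·6.59 ≈ 5.7529...
→ 5.75.

5.75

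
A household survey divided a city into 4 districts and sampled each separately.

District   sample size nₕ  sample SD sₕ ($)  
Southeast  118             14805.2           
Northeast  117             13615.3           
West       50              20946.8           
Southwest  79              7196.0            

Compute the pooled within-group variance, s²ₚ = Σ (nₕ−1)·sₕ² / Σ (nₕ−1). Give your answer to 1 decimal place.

Southeast: (118−1)·14805.2² = 117·219193947.04 = 25645691803.68
Northeast: (117−1)·13615.3² = 116·185376394.09 = 21503661714.44
West: (50−1)·20946.8² = 49·438768430.24 = 21499653081.76
Southwest: (79−1)·7196.0² = 78·51782416 = 4039028448
Numerator = 72688035047.88; denominator = Σ(nₕ−1) = 360.
s²ₚ = 72688035047.88/360 = 201911208.466... → 201911208.5.

201911208.5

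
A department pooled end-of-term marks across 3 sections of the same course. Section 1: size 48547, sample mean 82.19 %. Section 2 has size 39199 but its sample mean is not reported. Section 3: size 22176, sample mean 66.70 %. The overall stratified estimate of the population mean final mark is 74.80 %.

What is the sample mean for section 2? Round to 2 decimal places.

70.23

N = 48547 + 39199 + 22176 = 109922.
Overall total = μ·N = 74.80·109922 = 8222165.6.
Subtract the known strata: 48547·82.19 + 22176·66.70 = 5469217.13.
Remaining total for section 2: 8222165.6 − 5469217.13 = 2752948.47.
Divide by its size: 2752948.47 / 39199 = 70.2301... → 70.23.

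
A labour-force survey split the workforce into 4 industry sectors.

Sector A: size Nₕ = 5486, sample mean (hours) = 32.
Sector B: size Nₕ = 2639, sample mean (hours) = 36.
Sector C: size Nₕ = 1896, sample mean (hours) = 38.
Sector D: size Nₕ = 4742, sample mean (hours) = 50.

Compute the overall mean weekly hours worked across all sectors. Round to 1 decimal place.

N = 5486 + 2639 + 1896 + 4742 = 14763.
The stratified mean weights each stratum mean by its population share Nₕ/N.
Σ Nₕx̄ₕ = 5486·32 + 2639·36 + 1896·38 + 4742·50 = 175552 + 95004 + 72048 + 237100 = 579704.
Divide by N: 579704 / 14763 = 39.267... → 39.3.

39.3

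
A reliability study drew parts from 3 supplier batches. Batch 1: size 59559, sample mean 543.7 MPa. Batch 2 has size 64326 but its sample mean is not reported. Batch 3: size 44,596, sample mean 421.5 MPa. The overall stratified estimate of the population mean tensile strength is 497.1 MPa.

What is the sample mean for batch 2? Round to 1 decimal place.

N = 59559 + 64326 + 44596 = 168481.
Overall total = μ·N = 497.1·168481 = 83751905.1.
Subtract the known strata: 59559·543.7 + 44596·421.5 = 51179442.3.
Remaining total for batch 2: 83751905.1 − 51179442.3 = 32572462.8.
Divide by its size: 32572462.8 / 64326 = 506.365... → 506.4.

506.4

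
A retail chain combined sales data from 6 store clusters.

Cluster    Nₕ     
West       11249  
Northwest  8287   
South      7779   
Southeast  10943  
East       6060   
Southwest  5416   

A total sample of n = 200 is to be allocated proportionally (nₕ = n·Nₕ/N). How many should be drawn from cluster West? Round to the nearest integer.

45

Share of cluster West = 11249/49734 = 0.22618.
Allocate 200 × 0.22618 = 45.237... → 45.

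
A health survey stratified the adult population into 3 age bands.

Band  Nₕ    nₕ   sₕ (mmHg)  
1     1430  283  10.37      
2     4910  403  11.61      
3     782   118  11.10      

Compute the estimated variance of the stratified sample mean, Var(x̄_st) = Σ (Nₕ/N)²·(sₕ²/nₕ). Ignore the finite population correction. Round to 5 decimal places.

0.18688

N = 7122; Wₕ = Nₕ/N.
band 1: (1430/7122)²·10.37²/283 = 0.01531931
band 2: (4910/7122)²·11.61²/403 = 0.15897120
band 3: (782/7122)²·11.10²/118 = 0.01258849
Sum = 0.18687899 → 0.18688.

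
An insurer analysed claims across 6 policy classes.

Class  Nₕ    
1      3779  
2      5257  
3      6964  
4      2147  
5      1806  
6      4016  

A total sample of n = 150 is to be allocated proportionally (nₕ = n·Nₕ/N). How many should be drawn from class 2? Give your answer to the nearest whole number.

33

Share of class 2 = 5257/23969 = 0.21932.
Allocate 150 × 0.21932 = 32.899... → 33.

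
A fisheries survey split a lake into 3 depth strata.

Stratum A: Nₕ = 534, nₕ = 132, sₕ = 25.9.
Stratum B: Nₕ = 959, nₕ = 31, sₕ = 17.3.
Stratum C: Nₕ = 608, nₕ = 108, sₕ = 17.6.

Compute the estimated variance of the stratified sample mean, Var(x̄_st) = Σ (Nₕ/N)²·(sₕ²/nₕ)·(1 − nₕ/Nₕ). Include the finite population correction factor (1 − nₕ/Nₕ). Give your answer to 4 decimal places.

N = 2101; Wₕ = Nₕ/N.
stratum A: (534/2101)²·25.9²/132·(1 − 132/534) = 0.2471387
stratum B: (959/2101)²·17.3²/31·(1 − 31/959) = 1.9464578
stratum C: (608/2101)²·17.6²/108·(1 − 108/608) = 0.1975254
Sum = 2.3911220 → 2.3911.

2.3911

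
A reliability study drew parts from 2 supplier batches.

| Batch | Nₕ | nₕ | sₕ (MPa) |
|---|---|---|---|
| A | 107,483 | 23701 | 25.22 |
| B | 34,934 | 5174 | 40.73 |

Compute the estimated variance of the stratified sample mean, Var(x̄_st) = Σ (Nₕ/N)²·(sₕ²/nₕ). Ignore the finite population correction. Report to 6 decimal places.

0.034577

N = 142417; Wₕ = Nₕ/N.
batch A: (107483/142417)²·25.22²/23701 = 0.015285491
batch B: (34934/142417)²·40.73²/5174 = 0.019291916
Sum = 0.034577407 → 0.034577.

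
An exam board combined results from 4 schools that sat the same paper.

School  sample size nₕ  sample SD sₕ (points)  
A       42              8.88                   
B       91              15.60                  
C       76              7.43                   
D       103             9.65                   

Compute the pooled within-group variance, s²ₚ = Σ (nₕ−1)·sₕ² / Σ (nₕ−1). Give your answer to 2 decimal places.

125.89

Degrees of freedom: 41 + 90 + 75 + 102 = 308.
Σ(nₕ−1)sₕ² = 41·78.8544 + 90·243.36 + 75·55.2049 + 102·93.1225 = 38774.2929.
s²ₚ = 38774.2929 / 308 = 125.8906... → 125.89.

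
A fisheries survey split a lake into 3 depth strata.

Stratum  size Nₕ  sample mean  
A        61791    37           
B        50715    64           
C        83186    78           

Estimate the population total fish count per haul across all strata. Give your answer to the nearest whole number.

Estimate total by summing Nₕ·x̄ₕ over strata.
61791·37 + 50715·64 + 83186·78 = 2286267 + 3245760 + 6488508 = 12020535.

12020535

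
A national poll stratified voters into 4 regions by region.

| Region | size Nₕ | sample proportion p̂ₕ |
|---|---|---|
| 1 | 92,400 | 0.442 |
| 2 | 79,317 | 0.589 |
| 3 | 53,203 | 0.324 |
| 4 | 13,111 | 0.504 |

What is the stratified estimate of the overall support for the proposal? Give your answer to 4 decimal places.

Wₕ = Nₕ/N with N = 238031: 0.3882, 0.3332, 0.2235, 0.0551.
p̂_st = 0.3882·0.442 + 0.3332·0.589 + 0.2235·0.324 + 0.0551·0.504 ≈ 0.468024... → 0.4680.

0.4680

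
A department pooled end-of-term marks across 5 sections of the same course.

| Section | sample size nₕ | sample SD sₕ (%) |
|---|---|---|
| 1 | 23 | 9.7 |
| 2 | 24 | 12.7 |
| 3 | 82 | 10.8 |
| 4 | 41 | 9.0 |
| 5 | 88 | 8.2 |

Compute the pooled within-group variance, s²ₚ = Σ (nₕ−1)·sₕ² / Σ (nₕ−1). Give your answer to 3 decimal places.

96.116

Degrees of freedom: 22 + 23 + 81 + 40 + 87 = 253.
Σ(nₕ−1)sₕ² = 22·94.09 + 23·161.29 + 81·116.64 + 40·81 + 87·67.24 = 24317.37.
s²ₚ = 24317.37 / 253 = 96.11609... → 96.116.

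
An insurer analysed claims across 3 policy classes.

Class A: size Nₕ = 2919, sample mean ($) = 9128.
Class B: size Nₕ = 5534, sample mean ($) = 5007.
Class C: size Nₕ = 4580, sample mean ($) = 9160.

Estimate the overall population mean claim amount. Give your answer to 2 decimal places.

x̄_st = (Σ Nₕx̄ₕ) / (Σ Nₕ) = (2919·9128 + 5534·5007 + 4580·9160) / 13033
= 96306170 / 13033 = 7389.4092... → 7389.41.

7389.41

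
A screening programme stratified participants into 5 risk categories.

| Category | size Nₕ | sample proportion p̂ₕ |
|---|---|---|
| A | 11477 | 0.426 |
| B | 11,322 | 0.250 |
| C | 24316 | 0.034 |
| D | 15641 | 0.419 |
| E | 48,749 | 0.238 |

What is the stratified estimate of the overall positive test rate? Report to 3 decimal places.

0.239

N = 11477 + 11322 + 24316 + 15641 + 48749 = 111505.
Overall proportion = Σ (Nₕ/N)·p̂ₕ.
Σ Nₕp̂ₕ = 4889.202 + 2830.5 + 826.744 + 6553.579 + 11602.262 = 26702.287.
26702.287 / 111505 = 0.23947... → 0.239.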